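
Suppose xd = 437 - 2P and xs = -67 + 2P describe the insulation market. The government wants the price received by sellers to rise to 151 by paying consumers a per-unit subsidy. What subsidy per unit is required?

Required subsidy s = 50 per unit

At a seller price of 151, quantity supplied is -67 + 2·151 = 235.
Buyers absorb 235 only when they pay Pb with 437 − 2·Pb = 235, i.e. Pb = 101.
s = Ps − Pb = 151 − 101 = 50.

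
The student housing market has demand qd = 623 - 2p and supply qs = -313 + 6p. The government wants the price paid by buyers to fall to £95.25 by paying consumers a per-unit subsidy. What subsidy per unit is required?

At a buyer price of 95.25, quantity demanded is 623 − 2·95.25 = 432.5.
Sellers supply 432.5 only when they receive ps with -313 + 6·ps = 432.5, i.e. ps = 124.25.
s = ps − pb = 124.25 − 95.25 = 29.

Required subsidy s = £29 per unit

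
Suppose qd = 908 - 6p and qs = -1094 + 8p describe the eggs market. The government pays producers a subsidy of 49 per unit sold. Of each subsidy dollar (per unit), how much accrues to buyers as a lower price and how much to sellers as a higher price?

Pre-subsidy: 908 - 6p = -1094 + 8p gives p* = 143, q* = 50.
With the subsidy, sellers receive ps = pb + 49 for each unit, where pb is the price buyers pay.
Supply in terms of pb becomes qs = -1094 + 8(pb + 49) = -702 + 8pb. Setting this equal to demand: 908 - 6pb = -702 + 8pb, so pb = 115.
Sellers receive ps = 115 + 49 = 164; q' = 908 − 6·115 = 218.
Buyers' price falls by p* − pb = 143 − 115 = 28; sellers' price rises by ps − p* = 164 − 143 = 21.

Buyers gain 28 per unit; sellers gain 21 per unit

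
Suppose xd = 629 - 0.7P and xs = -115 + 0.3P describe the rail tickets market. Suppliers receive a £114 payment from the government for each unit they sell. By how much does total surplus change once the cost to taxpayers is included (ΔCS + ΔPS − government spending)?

Pre-subsidy: 629 - 0.7P = -115 + 0.3P gives P* = 744, x* = 108.2.
With the subsidy, sellers receive Ps = Pb + 114 for each unit, where Pb is the price buyers pay.
Supply in terms of Pb becomes xs = -115 + 0.3(Pb + 114) = -80.8 + 0.3Pb. Setting this equal to demand: 629 - 0.7Pb = -80.8 + 0.3Pb, so Pb = 709.8.
Sellers receive Ps = 709.8 + 114 = 823.8; x' = 629 − 0.7·709.8 = 132.14.
ΔCS = ½(108.2 + 132.14)(744 − 709.8) = 4109.814; ΔPS = ½(108.2 + 132.14)(823.8 − 744) = 9589.566.
Government spending = 114 × 132.14 = 15063.96.
Net change = 4109.814 + 9589.566 − 15063.96 = -1364.58. The loss equals the DWL triangle ½·114·23.94.

Net change in total surplus = -£1364.58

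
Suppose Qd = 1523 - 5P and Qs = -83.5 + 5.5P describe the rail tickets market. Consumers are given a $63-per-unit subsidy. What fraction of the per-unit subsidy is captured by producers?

Pre-subsidy: 1523 - 5P = -83.5 + 5.5P gives P* = 153, Q* = 758.
With the rebate, buyers effectively pay Pb = Ps − 63, where Ps is the price sellers receive.
Demand in terms of Ps becomes Qd = 1523 − 5(Ps − 63) = 1838 - 5Ps. Setting this equal to supply: 1838 - 5Ps = -83.5 + 5.5Ps, so Ps = 183.
Buyers pay Pb = 183 − 63 = 120; Q' = -83.5 + 5.5·183 = 923.
Buyers' price falls by P* − Pb = 153 − 120 = 33; sellers' price rises by Ps − P* = 183 − 153 = 30.
So producers capture 30/63 = 10/21 of each unit of subsidy.

Producer share = 10/21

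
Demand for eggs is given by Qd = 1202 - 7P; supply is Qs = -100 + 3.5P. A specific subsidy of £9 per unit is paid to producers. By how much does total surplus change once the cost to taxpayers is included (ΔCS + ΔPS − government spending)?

Pre-subsidy: 1202 - 7P = -100 + 3.5P gives P* = 124, Q* = 334.
With the subsidy, sellers receive Ps = Pb + 9 for each unit, where Pb is the price buyers pay.
Supply in terms of Pb becomes Qs = -100 + 3.5(Pb + 9) = -68.5 + 3.5Pb. Setting this equal to demand: 1202 - 7Pb = -68.5 + 3.5Pb, so Pb = 121.
Sellers receive Ps = 121 + 9 = 130; Q' = 1202 − 7·121 = 355.
ΔCS = ½(334 + 355)(124 − 121) = 1033.5; ΔPS = ½(334 + 355)(130 − 124) = 2067.
Government spending = 9 × 355 = 3195.
Net change = 1033.5 + 2067 − 3195 = -94.5. The loss equals the DWL triangle ½·9·21.

Net change in total surplus = -£94.5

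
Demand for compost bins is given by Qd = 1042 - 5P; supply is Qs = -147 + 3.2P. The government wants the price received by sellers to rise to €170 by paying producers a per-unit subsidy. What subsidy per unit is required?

Required subsidy s = €41 per unit

At a seller price of 170, quantity supplied is -147 + 3.2·170 = 397.
Buyers absorb 397 only when they pay Pb with 1042 − 5·Pb = 397, i.e. Pb = 129.
s = Ps − Pb = 170 − 129 = 41.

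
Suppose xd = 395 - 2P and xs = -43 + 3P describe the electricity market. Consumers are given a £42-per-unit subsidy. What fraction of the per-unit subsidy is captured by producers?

Producer share = 0.4

Pre-subsidy: 395 - 2P = -43 + 3P gives P* = 87.6, x* = 219.8.
With the rebate, buyers effectively pay Pb = Ps − 42, where Ps is the price sellers receive.
Demand in terms of Ps becomes xd = 395 − 2(Ps − 42) = 479 - 2Ps. Setting this equal to supply: 479 - 2Ps = -43 + 3Ps, so Ps = 104.4.
Buyers pay Pb = 104.4 − 42 = 62.4; x' = -43 + 3·104.4 = 270.2.
Buyers' price falls by P* − Pb = 87.6 − 62.4 = 25.2; sellers' price rises by Ps − P* = 104.4 − 87.6 = 16.8.
So producers capture 16.8/42 = 0.4 of each unit of subsidy.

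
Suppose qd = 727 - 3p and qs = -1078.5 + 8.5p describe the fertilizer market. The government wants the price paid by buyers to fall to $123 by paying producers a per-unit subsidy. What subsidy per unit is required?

At a buyer price of 123, quantity demanded is 727 − 3·123 = 358.
Sellers supply 358 only when they receive ps with -1078.5 + 8.5·ps = 358, i.e. ps = 169.
s = ps − pb = 169 − 123 = 46.

Required subsidy s = $46 per unit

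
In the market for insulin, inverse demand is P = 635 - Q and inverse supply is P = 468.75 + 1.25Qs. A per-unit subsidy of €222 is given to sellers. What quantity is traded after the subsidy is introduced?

Q' = 1553/9

Pre-subsidy: 635 - Q = 468.75 + 1.25Q gives Q* = 665/9 and P* = 5050/9.
With the subsidy, sellers receive Ps = Pb + 222 for each unit, where Pb is the price buyers pay.
On the curves, Pb = 635 - Q and Ps = 468.75 + 1.25Q; the wedge Ps − Pb = 222 gives 468.75 + 1.25Q − (635 - Q) = 222, so Q' = 1553/9.
Then Pb = 635 − 1·(1553/9) = 4162/9 and Ps = 468.75 + 1.25·(1553/9) = 6160/9.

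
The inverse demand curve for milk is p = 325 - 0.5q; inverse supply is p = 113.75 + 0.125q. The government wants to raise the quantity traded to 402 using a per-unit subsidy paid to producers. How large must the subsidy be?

Required subsidy s = 40 per unit

At q = 402, from the demand curve buyers pay pb = 325 − 0.5·402 = 124; from the supply curve sellers need ps = 113.75 + 0.125·402 = 164.
The subsidy must fill the gap: s = ps − pb = 164 − 124 = 40.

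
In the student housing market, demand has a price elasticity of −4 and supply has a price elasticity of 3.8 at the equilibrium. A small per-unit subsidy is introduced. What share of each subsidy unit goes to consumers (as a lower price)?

Consumer share = 19/39

For a small subsidy around the equilibrium, the benefit split depends on the relative slopes, which at a point are proportional to the elasticities.
Buyer share = εs/(εs + |εd|) = 3.8/(3.8 + 4) = 19/39; seller share = |εd|/(εs + |εd|) = 20/39.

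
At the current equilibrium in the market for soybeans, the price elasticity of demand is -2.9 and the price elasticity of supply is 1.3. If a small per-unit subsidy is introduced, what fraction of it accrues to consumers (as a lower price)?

For a small subsidy around the equilibrium, the benefit split depends on the relative slopes, which at a point are proportional to the elasticities.
Buyer share = εs/(εs + |εd|) = 1.3/(1.3 + 2.9) = 13/42; seller share = |εd|/(εs + |εd|) = 29/42.

Consumer share = 13/42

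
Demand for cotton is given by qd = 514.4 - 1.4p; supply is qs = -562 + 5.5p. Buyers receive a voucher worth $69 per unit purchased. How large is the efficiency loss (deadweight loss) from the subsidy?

Deadweight loss = $2656.5

Pre-subsidy: 514.4 - 1.4p = -562 + 5.5p gives p* = 156, q* = 296.
With the rebate, buyers effectively pay pb = ps − 69, where ps is the price sellers receive.
Demand in terms of ps becomes qd = 514.4 − 1.4(ps − 69) = 611 - 1.4ps. Setting this equal to supply: 611 - 1.4ps = -562 + 5.5ps, so ps = 170.
Buyers pay pb = 170 − 69 = 101; q' = -562 + 5.5·170 = 373.
The subsidy expands output by 373 − 296 = 77 past the efficient level; on those units the gap between marginal cost and willingness to pay runs from 0 up to 69.
DWL = ½ × 69 × 77 = 2656.5.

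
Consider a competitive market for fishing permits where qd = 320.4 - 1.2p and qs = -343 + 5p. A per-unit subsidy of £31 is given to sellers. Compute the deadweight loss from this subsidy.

Pre-subsidy: 320.4 - 1.2p = -343 + 5p gives p* = 107, q* = 192.
With the subsidy, sellers receive ps = pb + 31 for each unit, where pb is the price buyers pay.
Supply in terms of pb becomes qs = -343 + 5(pb + 31) = -188 + 5pb. Setting this equal to demand: 320.4 - 1.2pb = -188 + 5pb, so pb = 82.
Sellers receive ps = 82 + 31 = 113; q' = 320.4 − 1.2·82 = 222.
The subsidy expands output by 222 − 192 = 30 past the efficient level; on those units the gap between marginal cost and willingness to pay runs from 0 up to 31.
DWL = ½ × 31 × 30 = 465.

Deadweight loss = £465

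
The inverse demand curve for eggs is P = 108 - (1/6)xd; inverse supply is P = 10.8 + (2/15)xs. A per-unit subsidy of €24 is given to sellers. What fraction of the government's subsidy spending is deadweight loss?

Pre-subsidy: 108 - (1/6)x = 10.8 + (2/15)x gives x* = 324 and P* = 54.
With the subsidy, sellers receive Ps = Pb + 24 for each unit, where Pb is the price buyers pay.
On the curves, Pb = 108 - (1/6)x and Ps = 10.8 + (2/15)x; the wedge Ps − Pb = 24 gives 10.8 + (2/15)x − (108 - (1/6)x) = 24, so x' = 404.
Then Pb = 108 − (1/6)·404 = 122/3 and Ps = 10.8 + (2/15)·404 = 194/3.
ΔCS = ½(324 + 404)(54 − 122/3) = 14560/3; ΔPS = ½(324 + 404)(194/3 − 54) = 11648/3.
Government spending = 24 × 404 = 9696.
DWL = ½ × 24 × (404 − 324) = 960; fraction = 960 / 9696 = 10/101.

DWL / government spending = 10/101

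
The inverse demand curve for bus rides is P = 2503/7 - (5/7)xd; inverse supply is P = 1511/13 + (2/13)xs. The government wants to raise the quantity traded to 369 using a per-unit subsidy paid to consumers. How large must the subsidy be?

At x = 369, from the demand curve buyers pay Pb = 2503/7 − (5/7)·369 = 94; from the supply curve sellers need Ps = 1511/13 + (2/13)·369 = 173.
The subsidy must fill the gap: s = Ps − Pb = 173 − 94 = 79.

Required subsidy s = 79 per unit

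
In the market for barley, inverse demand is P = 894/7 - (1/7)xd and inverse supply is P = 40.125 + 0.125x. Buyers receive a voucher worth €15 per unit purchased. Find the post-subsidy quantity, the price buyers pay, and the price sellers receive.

Pre-subsidy: 894/7 - (1/7)x = 40.125 + 0.125x gives x* = 327 and P* = 81.
With the rebate, buyers effectively pay Pb = Ps − 15, where Ps is the price sellers receive.
On the curves, Pb = 894/7 - (1/7)x and Ps = 40.125 + 0.125x; the wedge Ps − Pb = 15 gives 40.125 + 0.125x − (894/7 - (1/7)x) = 15, so x' = 383.
Then Pb = 894/7 − (1/7)·383 = 73 and Ps = 40.125 + 0.125·383 = 88.

x' = 383; buyers pay €73; sellers receive €88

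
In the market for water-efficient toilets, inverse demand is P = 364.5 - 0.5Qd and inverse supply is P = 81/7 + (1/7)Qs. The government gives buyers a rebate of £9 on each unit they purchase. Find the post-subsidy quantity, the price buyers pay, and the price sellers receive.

Pre-subsidy: 364.5 - 0.5Q = 81/7 + (1/7)Q gives Q* = 549 and P* = 90.
With the rebate, buyers effectively pay Pb = Ps − 9, where Ps is the price sellers receive.
On the curves, Pb = 364.5 - 0.5Q and Ps = 81/7 + (1/7)Q; the wedge Ps − Pb = 9 gives 81/7 + (1/7)Q − (364.5 - 0.5Q) = 9, so Q' = 563.
Then Pb = 364.5 − 0.5·563 = 83 and Ps = 81/7 + (1/7)·563 = 92.

Q' = 563; buyers pay £83; sellers receive £92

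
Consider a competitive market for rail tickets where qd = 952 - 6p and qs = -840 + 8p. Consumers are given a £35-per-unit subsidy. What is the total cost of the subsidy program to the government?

Government cost = £10640

Pre-subsidy: 952 - 6p = -840 + 8p gives p* = 128, q* = 184.
With the rebate, buyers effectively pay pb = ps − 35, where ps is the price sellers receive.
Demand in terms of ps becomes qd = 952 − 6(ps − 35) = 1162 - 6ps. Setting this equal to supply: 1162 - 6ps = -840 + 8ps, so ps = 143.
Buyers pay pb = 143 − 35 = 108; q' = -840 + 8·143 = 304.
Government outlay = subsidy × quantity = 35 × 304 = 10640.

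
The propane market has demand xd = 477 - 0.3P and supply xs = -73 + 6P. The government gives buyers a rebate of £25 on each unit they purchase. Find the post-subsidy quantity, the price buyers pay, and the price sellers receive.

Pre-subsidy: 477 - 0.3P = -73 + 6P gives P* = 5500/63, x* = 9467/21.
With the rebate, buyers effectively pay Pb = Ps − 25, where Ps is the price sellers receive.
Demand in terms of Ps becomes xd = 477 − 0.3(Ps − 25) = 484.5 - 0.3Ps. Setting this equal to supply: 484.5 - 0.3Ps = -73 + 6Ps, so Ps = 5575/63.
Buyers pay Pb = 5575/63 − 25 = 4000/63; x' = -73 + 6·(5575/63) = 9617/21.

x' = 9617/21; buyers pay 4000/63; sellers receive 5575/63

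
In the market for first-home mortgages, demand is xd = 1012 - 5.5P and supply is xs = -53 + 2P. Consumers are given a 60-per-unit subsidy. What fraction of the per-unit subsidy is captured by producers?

Pre-subsidy: 1012 - 5.5P = -53 + 2P gives P* = 142, x* = 231.
With the rebate, buyers effectively pay Pb = Ps − 60, where Ps is the price sellers receive.
Demand in terms of Ps becomes xd = 1012 − 5.5(Ps − 60) = 1342 - 5.5Ps. Setting this equal to supply: 1342 - 5.5Ps = -53 + 2Ps, so Ps = 186.
Buyers pay Pb = 186 − 60 = 126; x' = -53 + 2·186 = 319.
Buyers' price falls by P* − Pb = 142 − 126 = 16; sellers' price rises by Ps − P* = 186 − 142 = 44.
So producers capture 44/60 = 11/15 of each unit of subsidy.

Producer share = 11/15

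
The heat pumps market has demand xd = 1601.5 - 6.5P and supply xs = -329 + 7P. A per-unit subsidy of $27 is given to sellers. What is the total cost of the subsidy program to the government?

Government cost = $20601

Pre-subsidy: 1601.5 - 6.5P = -329 + 7P gives P* = 143, x* = 672.
With the subsidy, sellers receive Ps = Pb + 27 for each unit, where Pb is the price buyers pay.
Supply in terms of Pb becomes xs = -329 + 7(Pb + 27) = -140 + 7Pb. Setting this equal to demand: 1601.5 - 6.5Pb = -140 + 7Pb, so Pb = 129.
Sellers receive Ps = 129 + 27 = 156; x' = 1601.5 − 6.5·129 = 763.
Government outlay = subsidy × quantity = 27 × 763 = 20601.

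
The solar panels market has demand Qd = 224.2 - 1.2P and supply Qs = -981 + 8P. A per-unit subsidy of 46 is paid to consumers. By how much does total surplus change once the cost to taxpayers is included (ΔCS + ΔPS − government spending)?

Pre-subsidy: 224.2 - 1.2P = -981 + 8P gives P* = 131, Q* = 67.
With the rebate, buyers effectively pay Pb = Ps − 46, where Ps is the price sellers receive.
Demand in terms of Ps becomes Qd = 224.2 − 1.2(Ps − 46) = 279.4 - 1.2Ps. Setting this equal to supply: 279.4 - 1.2Ps = -981 + 8Ps, so Ps = 137.
Buyers pay Pb = 137 − 46 = 91; Q' = -981 + 8·137 = 115.
ΔCS = ½(67 + 115)(131 − 91) = 3640; ΔPS = ½(67 + 115)(137 − 131) = 546.
Government spending = 46 × 115 = 5290.
Net change = 3640 + 546 − 5290 = -1104. The loss equals the DWL triangle ½·46·48.

Net change in total surplus = -1104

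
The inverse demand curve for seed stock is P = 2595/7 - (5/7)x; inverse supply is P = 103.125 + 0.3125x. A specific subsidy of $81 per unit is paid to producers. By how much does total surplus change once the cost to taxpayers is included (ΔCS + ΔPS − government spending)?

Net change in total surplus = -367416/115

Pre-subsidy: 2595/7 - (5/7)x = 103.125 + 0.3125x gives x* = 5994/23 and P* = 4245/23.
With the subsidy, sellers receive Ps = Pb + 81 for each unit, where Pb is the price buyers pay.
On the curves, Pb = 2595/7 - (5/7)x and Ps = 103.125 + 0.3125x; the wedge Ps − Pb = 81 gives 103.125 + 0.3125x − (2595/7 - (5/7)x) = 81, so x' = 39042/115.
Then Pb = 2595/7 − (5/7)·(39042/115) = 2949/23 and Ps = 103.125 + 0.3125·(39042/115) = 4812/23.
ΔCS = ½(5994/23 + 39042/115)(4245/23 − 2949/23) = 44719776/2645; ΔPS = ½(5994/23 + 39042/115)(4812/23 − 4245/23) = 19564902/2645.
Government spending = 81 × 39042/115 = 3162402/115.
Net change = 44719776/2645 + 19564902/2645 − 3162402/115 = -367416/115. The loss equals the DWL triangle ½·81·9072/115.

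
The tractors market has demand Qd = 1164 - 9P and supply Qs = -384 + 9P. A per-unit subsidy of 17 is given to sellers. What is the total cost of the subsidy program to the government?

Government cost = 7930.5

Pre-subsidy: 1164 - 9P = -384 + 9P gives P* = 86, Q* = 390.
With the subsidy, sellers receive Ps = Pb + 17 for each unit, where Pb is the price buyers pay.
Supply in terms of Pb becomes Qs = -384 + 9(Pb + 17) = -231 + 9Pb. Setting this equal to demand: 1164 - 9Pb = -231 + 9Pb, so Pb = 77.5.
Sellers receive Ps = 77.5 + 17 = 94.5; Q' = 1164 − 9·77.5 = 466.5.
Government outlay = subsidy × quantity = 17 × 466.5 = 7930.5.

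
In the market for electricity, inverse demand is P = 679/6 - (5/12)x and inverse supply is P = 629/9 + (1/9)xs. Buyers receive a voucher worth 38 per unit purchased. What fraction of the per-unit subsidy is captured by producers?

Producer share = 4/19

Pre-subsidy: 679/6 - (5/12)x = 629/9 + (1/9)x gives x* = 82 and P* = 79.
With the rebate, buyers effectively pay Pb = Ps − 38, where Ps is the price sellers receive.
On the curves, Pb = 679/6 - (5/12)x and Ps = 629/9 + (1/9)x; the wedge Ps − Pb = 38 gives 629/9 + (1/9)x − (679/6 - (5/12)x) = 38, so x' = 154.
Then Pb = 679/6 − (5/12)·154 = 49 and Ps = 629/9 + (1/9)·154 = 87.
Buyers' price falls by P* − Pb = 79 − 49 = 30; sellers' price rises by Ps − P* = 87 − 79 = 8.
So producers capture 8/38 = 4/19 of each unit of subsidy.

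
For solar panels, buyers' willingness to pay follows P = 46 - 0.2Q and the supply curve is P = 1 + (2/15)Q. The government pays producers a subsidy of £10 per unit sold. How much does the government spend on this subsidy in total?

Government cost = £1650

Pre-subsidy: 46 - 0.2Q = 1 + (2/15)Q gives Q* = 135 and P* = 19.
With the subsidy, sellers receive Ps = Pb + 10 for each unit, where Pb is the price buyers pay.
On the curves, Pb = 46 - 0.2Q and Ps = 1 + (2/15)Q; the wedge Ps − Pb = 10 gives 1 + (2/15)Q − (46 - 0.2Q) = 10, so Q' = 165.
Then Pb = 46 − 0.2·165 = 13 and Ps = 1 + (2/15)·165 = 23.
Government outlay = subsidy × quantity = 10 × 165 = 1650.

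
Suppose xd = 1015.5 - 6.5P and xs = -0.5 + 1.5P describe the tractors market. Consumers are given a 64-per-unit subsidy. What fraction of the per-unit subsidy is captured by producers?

Pre-subsidy: 1015.5 - 6.5P = -0.5 + 1.5P gives P* = 127, x* = 190.
With the rebate, buyers effectively pay Pb = Ps − 64, where Ps is the price sellers receive.
Demand in terms of Ps becomes xd = 1015.5 − 6.5(Ps − 64) = 1431.5 - 6.5Ps. Setting this equal to supply: 1431.5 - 6.5Ps = -0.5 + 1.5Ps, so Ps = 179.
Buyers pay Pb = 179 − 64 = 115; x' = -0.5 + 1.5·179 = 268.
Buyers' price falls by P* − Pb = 127 − 115 = 12; sellers' price rises by Ps − P* = 179 − 127 = 52.
So producers capture 52/64 = 0.8125 of each unit of subsidy.

Producer share = 0.8125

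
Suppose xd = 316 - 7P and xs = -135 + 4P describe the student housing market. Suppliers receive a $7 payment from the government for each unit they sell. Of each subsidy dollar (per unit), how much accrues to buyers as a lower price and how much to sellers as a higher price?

Pre-subsidy: 316 - 7P = -135 + 4P gives P* = 41, x* = 29.
With the subsidy, sellers receive Ps = Pb + 7 for each unit, where Pb is the price buyers pay.
Supply in terms of Pb becomes xs = -135 + 4(Pb + 7) = -107 + 4Pb. Setting this equal to demand: 316 - 7Pb = -107 + 4Pb, so Pb = 423/11.
Sellers receive Ps = 423/11 + 7 = 500/11; x' = 316 − 7·(423/11) = 515/11.
Buyers' price falls by P* − Pb = 41 − 423/11 = 28/11; sellers' price rises by Ps − P* = 500/11 − 41 = 49/11.

Buyers gain 28/11 per unit; sellers gain 49/11 per unit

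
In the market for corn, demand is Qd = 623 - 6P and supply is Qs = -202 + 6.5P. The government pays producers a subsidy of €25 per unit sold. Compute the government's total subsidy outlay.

Pre-subsidy: 623 - 6P = -202 + 6.5P gives P* = 66, Q* = 227.
With the subsidy, sellers receive Ps = Pb + 25 for each unit, where Pb is the price buyers pay.
Supply in terms of Pb becomes Qs = -202 + 6.5(Pb + 25) = -39.5 + 6.5Pb. Setting this equal to demand: 623 - 6Pb = -39.5 + 6.5Pb, so Pb = 53.
Sellers receive Ps = 53 + 25 = 78; Q' = 623 − 6·53 = 305.
Government outlay = subsidy × quantity = 25 × 305 = 7625.

Government cost = €7625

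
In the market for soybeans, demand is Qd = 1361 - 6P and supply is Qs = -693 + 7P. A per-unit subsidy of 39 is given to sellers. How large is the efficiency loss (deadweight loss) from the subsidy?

Deadweight loss = 2457

Pre-subsidy: 1361 - 6P = -693 + 7P gives P* = 158, Q* = 413.
With the subsidy, sellers receive Ps = Pb + 39 for each unit, where Pb is the price buyers pay.
Supply in terms of Pb becomes Qs = -693 + 7(Pb + 39) = -420 + 7Pb. Setting this equal to demand: 1361 - 6Pb = -420 + 7Pb, so Pb = 137.
Sellers receive Ps = 137 + 39 = 176; Q' = 1361 − 6·137 = 539.
The subsidy expands output by 539 − 413 = 126 past the efficient level; on those units the gap between marginal cost and willingness to pay runs from 0 up to 39.
DWL = ½ × 39 × 126 = 2457.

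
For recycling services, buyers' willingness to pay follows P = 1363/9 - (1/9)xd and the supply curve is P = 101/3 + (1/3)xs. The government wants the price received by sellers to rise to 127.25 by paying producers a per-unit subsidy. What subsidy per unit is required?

At a seller price of 127.25, quantity supplied is -101 + 3·127.25 = 280.75.
Buyers absorb 280.75 only when they pay Pb = 1363/9 − (1/9)·280.75 = 120.25.
s = Ps − Pb = 127.25 − 120.25 = 7.

Required subsidy s = 7 per unit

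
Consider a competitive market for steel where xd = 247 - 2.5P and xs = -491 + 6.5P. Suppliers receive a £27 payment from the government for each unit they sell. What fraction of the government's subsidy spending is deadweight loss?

Pre-subsidy: 247 - 2.5P = -491 + 6.5P gives P* = 82, x* = 42.
With the subsidy, sellers receive Ps = Pb + 27 for each unit, where Pb is the price buyers pay.
Supply in terms of Pb becomes xs = -491 + 6.5(Pb + 27) = -315.5 + 6.5Pb. Setting this equal to demand: 247 - 2.5Pb = -315.5 + 6.5Pb, so Pb = 62.5.
Sellers receive Ps = 62.5 + 27 = 89.5; x' = 247 − 2.5·62.5 = 90.75.
ΔCS = ½(42 + 90.75)(82 − 62.5) = 1294.3125; ΔPS = ½(42 + 90.75)(89.5 − 82) = 497.8125.
Government spending = 27 × 90.75 = 2450.25.
DWL = ½ × 27 × (90.75 − 42) = 658.125; fraction = 658.125 / 2450.25 = 65/242.

DWL / government spending = 65/242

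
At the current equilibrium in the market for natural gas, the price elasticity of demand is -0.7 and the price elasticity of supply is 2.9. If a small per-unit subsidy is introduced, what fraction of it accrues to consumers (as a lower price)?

Consumer share = 29/36

For a small subsidy around the equilibrium, the benefit split depends on the relative slopes, which at a point are proportional to the elasticities.
Buyer share = εs/(εs + |εd|) = 2.9/(2.9 + 0.7) = 29/36; seller share = |εd|/(εs + |εd|) = 7/36.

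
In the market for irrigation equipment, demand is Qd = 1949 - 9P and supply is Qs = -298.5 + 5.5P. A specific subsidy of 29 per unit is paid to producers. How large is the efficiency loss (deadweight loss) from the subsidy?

Deadweight loss = 1435.5

Pre-subsidy: 1949 - 9P = -298.5 + 5.5P gives P* = 155, Q* = 554.
With the subsidy, sellers receive Ps = Pb + 29 for each unit, where Pb is the price buyers pay.
Supply in terms of Pb becomes Qs = -298.5 + 5.5(Pb + 29) = -139 + 5.5Pb. Setting this equal to demand: 1949 - 9Pb = -139 + 5.5Pb, so Pb = 144.
Sellers receive Ps = 144 + 29 = 173; Q' = 1949 − 9·144 = 653.
The subsidy expands output by 653 − 554 = 99 past the efficient level; on those units the gap between marginal cost and willingness to pay runs from 0 up to 29.
DWL = ½ × 29 × 99 = 1435.5.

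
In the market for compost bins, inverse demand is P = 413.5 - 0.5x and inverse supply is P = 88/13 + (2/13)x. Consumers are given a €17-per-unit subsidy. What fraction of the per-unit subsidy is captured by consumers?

Consumer share = 13/17

Pre-subsidy: 413.5 - 0.5x = 88/13 + (2/13)x gives x* = 10575/17 and P* = 1742/17.
With the rebate, buyers effectively pay Pb = Ps − 17, where Ps is the price sellers receive.
On the curves, Pb = 413.5 - 0.5x and Ps = 88/13 + (2/13)x; the wedge Ps − Pb = 17 gives 88/13 + (2/13)x − (413.5 - 0.5x) = 17, so x' = 11017/17.
Then Pb = 413.5 − 0.5·(11017/17) = 1521/17 and Ps = 88/13 + (2/13)·(11017/17) = 1810/17.
Buyers' price falls by P* − Pb = 1742/17 − 1521/17 = 13; sellers' price rises by Ps − P* = 1810/17 − 1742/17 = 4.
So consumers capture 13/17 = 13/17 of each unit of subsidy.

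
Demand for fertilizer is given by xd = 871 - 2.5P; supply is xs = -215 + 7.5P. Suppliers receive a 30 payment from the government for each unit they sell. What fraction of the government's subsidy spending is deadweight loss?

DWL / government spending = 225/5246

Pre-subsidy: 871 - 2.5P = -215 + 7.5P gives P* = 108.6, x* = 599.5.
With the subsidy, sellers receive Ps = Pb + 30 for each unit, where Pb is the price buyers pay.
Supply in terms of Pb becomes xs = -215 + 7.5(Pb + 30) = 10 + 7.5Pb. Setting this equal to demand: 871 - 2.5Pb = 10 + 7.5Pb, so Pb = 86.1.
Sellers receive Ps = 86.1 + 30 = 116.1; x' = 871 − 2.5·86.1 = 655.75.
ΔCS = ½(599.5 + 655.75)(108.6 − 86.1) = 14121.5625; ΔPS = ½(599.5 + 655.75)(116.1 − 108.6) = 4707.1875.
Government spending = 30 × 655.75 = 19672.5.
DWL = ½ × 30 × (655.75 − 599.5) = 843.75; fraction = 843.75 / 19672.5 = 225/5246.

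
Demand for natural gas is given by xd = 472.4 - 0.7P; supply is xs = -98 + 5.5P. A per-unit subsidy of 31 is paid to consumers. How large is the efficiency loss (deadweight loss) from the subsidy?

Pre-subsidy: 472.4 - 0.7P = -98 + 5.5P gives P* = 92, x* = 408.
With the rebate, buyers effectively pay Pb = Ps − 31, where Ps is the price sellers receive.
Demand in terms of Ps becomes xd = 472.4 − 0.7(Ps − 31) = 494.1 - 0.7Ps. Setting this equal to supply: 494.1 - 0.7Ps = -98 + 5.5Ps, so Ps = 95.5.
Buyers pay Pb = 95.5 − 31 = 64.5; x' = -98 + 5.5·95.5 = 427.25.
The subsidy expands output by 427.25 − 408 = 19.25 past the efficient level; on those units the gap between marginal cost and willingness to pay runs from 0 up to 31.
DWL = ½ × 31 × 19.25 = 298.375.

Deadweight loss = 298.375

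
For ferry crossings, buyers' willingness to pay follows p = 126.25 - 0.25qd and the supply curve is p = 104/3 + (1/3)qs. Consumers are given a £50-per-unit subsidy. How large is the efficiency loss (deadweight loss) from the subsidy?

Deadweight loss = 15000/7

Pre-subsidy: 126.25 - 0.25q = 104/3 + (1/3)q gives q* = 157 and p* = 87.
With the rebate, buyers effectively pay pb = ps − 50, where ps is the price sellers receive.
On the curves, pb = 126.25 - 0.25q and ps = 104/3 + (1/3)q; the wedge ps − pb = 50 gives 104/3 + (1/3)q − (126.25 - 0.25q) = 50, so q' = 1699/7.
Then pb = 126.25 − 0.25·(1699/7) = 459/7 and ps = 104/3 + (1/3)·(1699/7) = 809/7.
The subsidy expands output by 1699/7 − 157 = 600/7 past the efficient level; on those units the gap between marginal cost and willingness to pay runs from 0 up to 50.
DWL = ½ × 50 × 600/7 = 15000/7.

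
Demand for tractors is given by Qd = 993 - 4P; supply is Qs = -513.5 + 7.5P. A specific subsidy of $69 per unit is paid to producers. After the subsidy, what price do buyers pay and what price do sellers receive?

Buyers pay $86; sellers receive $155

Pre-subsidy: 993 - 4P = -513.5 + 7.5P gives P* = 131, Q* = 469.
With the subsidy, sellers receive Ps = Pb + 69 for each unit, where Pb is the price buyers pay.
Supply in terms of Pb becomes Qs = -513.5 + 7.5(Pb + 69) = 4 + 7.5Pb. Setting this equal to demand: 993 - 4Pb = 4 + 7.5Pb, so Pb = 86.
Sellers receive Ps = 86 + 69 = 155; Q' = 993 − 4·86 = 649.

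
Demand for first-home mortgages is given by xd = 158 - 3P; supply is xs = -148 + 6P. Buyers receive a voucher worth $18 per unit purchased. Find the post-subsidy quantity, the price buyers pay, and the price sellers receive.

x' = 92; buyers pay $22; sellers receive $40

Pre-subsidy: 158 - 3P = -148 + 6P gives P* = 34, x* = 56.
With the rebate, buyers effectively pay Pb = Ps − 18, where Ps is the price sellers receive.
Demand in terms of Ps becomes xd = 158 − 3(Ps − 18) = 212 - 3Ps. Setting this equal to supply: 212 - 3Ps = -148 + 6Ps, so Ps = 40.
Buyers pay Pb = 40 − 18 = 22; x' = -148 + 6·40 = 92.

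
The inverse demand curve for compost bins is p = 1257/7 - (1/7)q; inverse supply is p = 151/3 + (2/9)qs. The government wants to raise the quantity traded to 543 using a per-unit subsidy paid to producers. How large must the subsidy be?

Required subsidy s = 69 per unit

At q = 543, from the demand curve buyers pay pb = 1257/7 − (1/7)·543 = 102; from the supply curve sellers need ps = 151/3 + (2/9)·543 = 171.
The subsidy must fill the gap: s = ps − pb = 171 − 102 = 69.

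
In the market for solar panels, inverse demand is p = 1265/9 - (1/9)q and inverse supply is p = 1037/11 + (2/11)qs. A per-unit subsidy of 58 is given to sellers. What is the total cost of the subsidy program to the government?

Pre-subsidy: 1265/9 - (1/9)q = 1037/11 + (2/11)q gives q* = 158 and p* = 123.
With the subsidy, sellers receive ps = pb + 58 for each unit, where pb is the price buyers pay.
On the curves, pb = 1265/9 - (1/9)q and ps = 1037/11 + (2/11)q; the wedge ps − pb = 58 gives 1037/11 + (2/11)q − (1265/9 - (1/9)q) = 58, so q' = 356.
Then pb = 1265/9 − (1/9)·356 = 101 and ps = 1037/11 + (2/11)·356 = 159.
Government outlay = subsidy × quantity = 58 × 356 = 20648.

Government cost = 20648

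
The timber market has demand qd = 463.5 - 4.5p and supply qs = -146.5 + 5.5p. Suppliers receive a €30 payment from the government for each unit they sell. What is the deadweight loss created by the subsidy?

Deadweight loss = €1113.75

Pre-subsidy: 463.5 - 4.5p = -146.5 + 5.5p gives p* = 61, q* = 189.
With the subsidy, sellers receive ps = pb + 30 for each unit, where pb is the price buyers pay.
Supply in terms of pb becomes qs = -146.5 + 5.5(pb + 30) = 18.5 + 5.5pb. Setting this equal to demand: 463.5 - 4.5pb = 18.5 + 5.5pb, so pb = 44.5.
Sellers receive ps = 44.5 + 30 = 74.5; q' = 463.5 − 4.5·44.5 = 263.25.
The subsidy expands output by 263.25 − 189 = 74.25 past the efficient level; on those units the gap between marginal cost and willingness to pay runs from 0 up to 30.
DWL = ½ × 30 × 74.25 = 1113.75.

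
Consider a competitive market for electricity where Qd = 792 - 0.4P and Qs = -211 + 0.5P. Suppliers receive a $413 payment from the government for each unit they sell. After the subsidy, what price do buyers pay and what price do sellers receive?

Buyers pay $885; sellers receive $1298

Pre-subsidy: 792 - 0.4P = -211 + 0.5P gives P* = 10030/9, Q* = 3116/9.
With the subsidy, sellers receive Ps = Pb + 413 for each unit, where Pb is the price buyers pay.
Supply in terms of Pb becomes Qs = -211 + 0.5(Pb + 413) = -4.5 + 0.5Pb. Setting this equal to demand: 792 - 0.4Pb = -4.5 + 0.5Pb, so Pb = 885.
Sellers receive Ps = 885 + 413 = 1298; Q' = 792 − 0.4·885 = 438.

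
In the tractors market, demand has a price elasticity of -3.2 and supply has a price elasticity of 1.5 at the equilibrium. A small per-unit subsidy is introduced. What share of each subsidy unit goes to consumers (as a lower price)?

Consumer share = 15/47

For a small subsidy around the equilibrium, the benefit split depends on the relative slopes, which at a point are proportional to the elasticities.
Buyer share = εs/(εs + |εd|) = 1.5/(1.5 + 3.2) = 15/47; seller share = |εd|/(εs + |εd|) = 32/47.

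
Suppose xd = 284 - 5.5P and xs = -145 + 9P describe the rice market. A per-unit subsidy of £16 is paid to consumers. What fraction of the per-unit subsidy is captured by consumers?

Consumer share = 18/29

Pre-subsidy: 284 - 5.5P = -145 + 9P gives P* = 858/29, x* = 3517/29.
With the rebate, buyers effectively pay Pb = Ps − 16, where Ps is the price sellers receive.
Demand in terms of Ps becomes xd = 284 − 5.5(Ps − 16) = 372 - 5.5Ps. Setting this equal to supply: 372 - 5.5Ps = -145 + 9Ps, so Ps = 1034/29.
Buyers pay Pb = 1034/29 − 16 = 570/29; x' = -145 + 9·(1034/29) = 5101/29.
Buyers' price falls by P* − Pb = 858/29 − 570/29 = 288/29; sellers' price rises by Ps − P* = 1034/29 − 858/29 = 176/29.
So consumers capture (288/29)/16 = 18/29 of each unit of subsidy.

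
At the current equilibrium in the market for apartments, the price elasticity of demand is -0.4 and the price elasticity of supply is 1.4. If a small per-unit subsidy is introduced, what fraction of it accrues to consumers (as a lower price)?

Consumer share = 7/9

For a small subsidy around the equilibrium, the benefit split depends on the relative slopes, which at a point are proportional to the elasticities.
Buyer share = εs/(εs + |εd|) = 1.4/(1.4 + 0.4) = 7/9; seller share = |εd|/(εs + |εd|) = 2/9.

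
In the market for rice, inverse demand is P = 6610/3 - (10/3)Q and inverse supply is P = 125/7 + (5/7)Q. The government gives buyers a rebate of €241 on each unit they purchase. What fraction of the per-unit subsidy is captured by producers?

Producer share = 3/17

Pre-subsidy: 6610/3 - (10/3)Q = 125/7 + (5/7)Q gives Q* = 9179/17 and P* = 6860/17.
With the rebate, buyers effectively pay Pb = Ps − 241, where Ps is the price sellers receive.
On the curves, Pb = 6610/3 - (10/3)Q and Ps = 125/7 + (5/7)Q; the wedge Ps − Pb = 241 gives 125/7 + (5/7)Q − (6610/3 - (10/3)Q) = 241, so Q' = 50956/85.
Then Pb = 6610/3 − (10/3)·(50956/85) = 3486/17 and Ps = 125/7 + (5/7)·(50956/85) = 7583/17.
Buyers' price falls by P* − Pb = 6860/17 − 3486/17 = 3374/17; sellers' price rises by Ps − P* = 7583/17 − 6860/17 = 723/17.
So producers capture (723/17)/241 = 3/17 of each unit of subsidy.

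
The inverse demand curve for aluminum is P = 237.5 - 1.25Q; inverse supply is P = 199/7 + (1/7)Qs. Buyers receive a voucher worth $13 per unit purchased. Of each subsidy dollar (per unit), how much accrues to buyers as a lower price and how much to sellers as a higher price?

Pre-subsidy: 237.5 - 1.25Q = 199/7 + (1/7)Q gives Q* = 5854/39 and P* = 1945/39.
With the rebate, buyers effectively pay Pb = Ps − 13, where Ps is the price sellers receive.
On the curves, Pb = 237.5 - 1.25Q and Ps = 199/7 + (1/7)Q; the wedge Ps − Pb = 13 gives 199/7 + (1/7)Q − (237.5 - 1.25Q) = 13, so Q' = 6218/39.
Then Pb = 237.5 − 1.25·(6218/39) = 1490/39 and Ps = 199/7 + (1/7)·(6218/39) = 1997/39.
Buyers' price falls by P* − Pb = 1945/39 − 1490/39 = 35/3; sellers' price rises by Ps − P* = 1997/39 − 1945/39 = 4/3.

Buyers gain 35/3 per unit; sellers gain 4/3 per unit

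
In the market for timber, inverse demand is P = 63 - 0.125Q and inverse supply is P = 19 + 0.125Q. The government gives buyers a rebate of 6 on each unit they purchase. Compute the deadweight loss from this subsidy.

Pre-subsidy: 63 - 0.125Q = 19 + 0.125Q gives Q* = 176 and P* = 41.
With the rebate, buyers effectively pay Pb = Ps − 6, where Ps is the price sellers receive.
On the curves, Pb = 63 - 0.125Q and Ps = 19 + 0.125Q; the wedge Ps − Pb = 6 gives 19 + 0.125Q − (63 - 0.125Q) = 6, so Q' = 200.
Then Pb = 63 − 0.125·200 = 38 and Ps = 19 + 0.125·200 = 44.
The subsidy expands output by 200 − 176 = 24 past the efficient level; on those units the gap between marginal cost and willingness to pay runs from 0 up to 6.
DWL = ½ × 6 × 24 = 72.

Deadweight loss = 72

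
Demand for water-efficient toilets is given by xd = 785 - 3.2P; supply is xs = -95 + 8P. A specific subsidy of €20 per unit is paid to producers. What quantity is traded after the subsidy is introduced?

Pre-subsidy: 785 - 3.2P = -95 + 8P gives P* = 550/7, x* = 3735/7.
With the subsidy, sellers receive Ps = Pb + 20 for each unit, where Pb is the price buyers pay.
Supply in terms of Pb becomes xs = -95 + 8(Pb + 20) = 65 + 8Pb. Setting this equal to demand: 785 - 3.2Pb = 65 + 8Pb, so Pb = 450/7.
Sellers receive Ps = 450/7 + 20 = 590/7; x' = 785 − 3.2·(450/7) = 4055/7.

x' = 4055/7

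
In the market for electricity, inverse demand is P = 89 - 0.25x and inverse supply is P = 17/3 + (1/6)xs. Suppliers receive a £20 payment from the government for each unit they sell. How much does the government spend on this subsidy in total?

Pre-subsidy: 89 - 0.25x = 17/3 + (1/6)x gives x* = 200 and P* = 39.
With the subsidy, sellers receive Ps = Pb + 20 for each unit, where Pb is the price buyers pay.
On the curves, Pb = 89 - 0.25x and Ps = 17/3 + (1/6)x; the wedge Ps − Pb = 20 gives 17/3 + (1/6)x − (89 - 0.25x) = 20, so x' = 248.
Then Pb = 89 − 0.25·248 = 27 and Ps = 17/3 + (1/6)·248 = 47.
Government outlay = subsidy × quantity = 20 × 248 = 4960.

Government cost = £4960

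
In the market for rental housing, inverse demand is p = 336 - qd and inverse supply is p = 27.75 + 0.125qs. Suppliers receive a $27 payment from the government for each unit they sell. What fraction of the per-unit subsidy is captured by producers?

Producer share = 1/9

Pre-subsidy: 336 - q = 27.75 + 0.125q gives q* = 274 and p* = 62.
With the subsidy, sellers receive ps = pb + 27 for each unit, where pb is the price buyers pay.
On the curves, pb = 336 - q and ps = 27.75 + 0.125q; the wedge ps − pb = 27 gives 27.75 + 0.125q − (336 - q) = 27, so q' = 298.
Then pb = 336 − 1·298 = 38 and ps = 27.75 + 0.125·298 = 65.
Buyers' price falls by p* − pb = 62 − 38 = 24; sellers' price rises by ps − p* = 65 − 62 = 3.
So producers capture 3/27 = 1/9 of each unit of subsidy.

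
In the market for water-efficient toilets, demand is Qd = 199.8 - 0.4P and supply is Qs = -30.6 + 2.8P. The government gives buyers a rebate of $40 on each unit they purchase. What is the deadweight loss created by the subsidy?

Deadweight loss = $280

Pre-subsidy: 199.8 - 0.4P = -30.6 + 2.8P gives P* = 72, Q* = 171.
With the rebate, buyers effectively pay Pb = Ps − 40, where Ps is the price sellers receive.
Demand in terms of Ps becomes Qd = 199.8 − 0.4(Ps − 40) = 215.8 - 0.4Ps. Setting this equal to supply: 215.8 - 0.4Ps = -30.6 + 2.8Ps, so Ps = 77.
Buyers pay Pb = 77 − 40 = 37; Q' = -30.6 + 2.8·77 = 185.
The subsidy expands output by 185 − 171 = 14 past the efficient level; on those units the gap between marginal cost and willingness to pay runs from 0 up to 40.
DWL = ½ × 40 × 14 = 280.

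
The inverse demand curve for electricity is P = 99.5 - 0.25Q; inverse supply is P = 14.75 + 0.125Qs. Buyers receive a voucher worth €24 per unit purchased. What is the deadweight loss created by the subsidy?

Deadweight loss = €768

Pre-subsidy: 99.5 - 0.25Q = 14.75 + 0.125Q gives Q* = 226 and P* = 43.
With the rebate, buyers effectively pay Pb = Ps − 24, where Ps is the price sellers receive.
On the curves, Pb = 99.5 - 0.25Q and Ps = 14.75 + 0.125Q; the wedge Ps − Pb = 24 gives 14.75 + 0.125Q − (99.5 - 0.25Q) = 24, so Q' = 290.
Then Pb = 99.5 − 0.25·290 = 27 and Ps = 14.75 + 0.125·290 = 51.
The subsidy expands output by 290 − 226 = 64 past the efficient level; on those units the gap between marginal cost and willingness to pay runs from 0 up to 24.
DWL = ½ × 24 × 64 = 768.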